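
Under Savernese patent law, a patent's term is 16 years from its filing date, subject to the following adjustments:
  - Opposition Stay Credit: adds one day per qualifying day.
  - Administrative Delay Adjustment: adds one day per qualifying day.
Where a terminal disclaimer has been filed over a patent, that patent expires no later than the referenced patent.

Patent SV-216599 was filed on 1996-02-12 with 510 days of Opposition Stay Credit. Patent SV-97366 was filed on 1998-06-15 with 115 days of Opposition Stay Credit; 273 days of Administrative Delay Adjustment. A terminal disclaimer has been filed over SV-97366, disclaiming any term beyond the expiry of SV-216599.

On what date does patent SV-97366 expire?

July 6, 2013

Natural term of SV-97366:
  Base: filing + 16 years → 15 June 2014.
  Opposition Stay Credit: +115 days → 8 October 2014.
  Administrative Delay Adjustment: +273 days → 8 July 2015.
Expiry of referenced patent SV-216599:
  Base: filing + 16 years → 12 February 2012.
  Opposition Stay Credit: +510 days → 6 July 2013.
Terminal disclaimer: SV-97366 expires on the earlier of 8 July 2015 and 6 July 2013.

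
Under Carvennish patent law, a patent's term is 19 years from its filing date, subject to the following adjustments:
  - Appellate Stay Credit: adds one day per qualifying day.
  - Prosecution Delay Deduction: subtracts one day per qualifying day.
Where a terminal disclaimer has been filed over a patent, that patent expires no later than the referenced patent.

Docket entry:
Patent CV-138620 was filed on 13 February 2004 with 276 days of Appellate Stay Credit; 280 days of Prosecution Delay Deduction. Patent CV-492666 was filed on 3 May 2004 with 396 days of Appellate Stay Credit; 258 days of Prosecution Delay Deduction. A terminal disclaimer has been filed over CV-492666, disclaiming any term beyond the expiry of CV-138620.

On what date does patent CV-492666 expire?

Natural term of CV-492666:
  Base: filing + 19 years → 3 May 2023.
  Appellate Stay Credit: +396 days → 2 June 2024.
  Prosecution Delay Deduction: −258 days → 18 September 2023.
Expiry of referenced patent CV-138620:
  Base: filing + 19 years → 13 February 2023.
  Appellate Stay Credit: +276 days → 16 November 2023.
  Prosecution Delay Deduction: −280 days → 9 February 2023.
Terminal disclaimer: CV-492666 expires on the earlier of 18 September 2023 and 9 February 2023.

February 9, 2023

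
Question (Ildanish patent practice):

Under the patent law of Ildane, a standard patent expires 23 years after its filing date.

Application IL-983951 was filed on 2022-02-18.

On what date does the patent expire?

February 18, 2045

Filing date + 23 years → 18 February 2045.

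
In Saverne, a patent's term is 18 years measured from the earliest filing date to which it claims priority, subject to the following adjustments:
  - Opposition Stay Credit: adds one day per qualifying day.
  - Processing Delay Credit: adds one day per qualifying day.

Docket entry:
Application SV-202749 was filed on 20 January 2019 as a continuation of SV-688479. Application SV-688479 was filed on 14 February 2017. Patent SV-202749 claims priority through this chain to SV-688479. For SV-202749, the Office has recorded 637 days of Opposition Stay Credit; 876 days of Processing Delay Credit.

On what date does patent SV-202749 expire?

2039-04-07

Earliest priority filing: 14 February 2017.
Base term: 14 February 2017 + 18 years → 14 February 2035.
Opposition Stay Credit: +637 days → 12 November 2036.
Processing Delay Credit: +876 days → 7 April 2039.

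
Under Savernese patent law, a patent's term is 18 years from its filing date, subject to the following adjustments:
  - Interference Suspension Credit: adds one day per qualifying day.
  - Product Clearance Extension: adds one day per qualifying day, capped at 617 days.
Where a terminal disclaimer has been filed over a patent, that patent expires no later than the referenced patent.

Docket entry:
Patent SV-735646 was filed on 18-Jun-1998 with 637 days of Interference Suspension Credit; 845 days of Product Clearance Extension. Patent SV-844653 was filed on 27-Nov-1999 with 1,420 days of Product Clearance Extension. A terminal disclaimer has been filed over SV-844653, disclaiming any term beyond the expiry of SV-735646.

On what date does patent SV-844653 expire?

Natural term of SV-844653:
  Base: filing + 18 years → 27 November 2017.
  Product Clearance Extension: 1420 days claimed exceeds the 617-day cap, so +617 days → 6 August 2019.
Expiry of referenced patent SV-735646:
  Base: filing + 18 years → 18 June 2016.
  Interference Suspension Credit: +637 days → 17 March 2018.
  Product Clearance Extension: 845 days claimed exceeds the 617-day cap, so +617 days → 24 November 2019.
Terminal disclaimer: SV-844653 expires on the earlier of 6 August 2019 and 24 November 2019.

August 6, 2019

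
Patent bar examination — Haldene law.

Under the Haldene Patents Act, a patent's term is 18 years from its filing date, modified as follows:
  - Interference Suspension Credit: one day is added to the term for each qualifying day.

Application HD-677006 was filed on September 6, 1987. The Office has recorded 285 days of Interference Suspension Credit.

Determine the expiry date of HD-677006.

Base term: filing date + 18 years → 6 September 2005.
Interference Suspension Credit: +285 days → 18 June 2006.

June 18, 2006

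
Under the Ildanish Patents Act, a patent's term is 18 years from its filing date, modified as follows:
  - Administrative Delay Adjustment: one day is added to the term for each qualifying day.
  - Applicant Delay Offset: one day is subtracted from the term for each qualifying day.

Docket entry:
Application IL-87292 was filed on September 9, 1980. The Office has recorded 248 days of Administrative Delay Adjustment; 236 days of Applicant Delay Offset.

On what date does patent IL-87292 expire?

September 21, 1998

Base term: filing date + 18 years → 9 September 1998.
Administrative Delay Adjustment: +248 days → 15 May 1999.
Applicant Delay Offset: −236 days → 21 September 1998.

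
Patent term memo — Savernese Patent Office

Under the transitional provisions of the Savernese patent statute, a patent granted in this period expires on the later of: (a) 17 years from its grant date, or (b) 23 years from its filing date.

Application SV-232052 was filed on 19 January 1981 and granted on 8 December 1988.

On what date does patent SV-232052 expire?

(a) grant + 17 years → 8 December 2005.
(b) filing + 23 years → 19 January 2004.
Later of the two: 8 December 2005.

2005-12-08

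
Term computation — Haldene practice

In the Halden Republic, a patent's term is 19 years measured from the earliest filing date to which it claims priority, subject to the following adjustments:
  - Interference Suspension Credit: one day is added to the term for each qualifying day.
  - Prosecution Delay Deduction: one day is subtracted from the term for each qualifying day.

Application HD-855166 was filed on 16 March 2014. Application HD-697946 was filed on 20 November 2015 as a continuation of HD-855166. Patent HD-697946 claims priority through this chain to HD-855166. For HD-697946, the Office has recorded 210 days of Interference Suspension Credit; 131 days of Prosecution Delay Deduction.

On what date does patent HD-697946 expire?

June 3, 2033

Earliest priority filing: 16 March 2014.
Base term: 16 March 2014 + 19 years → 16 March 2033.
Interference Suspension Credit: +210 days → 12 October 2033.
Prosecution Delay Deduction: −131 days → 3 June 2033.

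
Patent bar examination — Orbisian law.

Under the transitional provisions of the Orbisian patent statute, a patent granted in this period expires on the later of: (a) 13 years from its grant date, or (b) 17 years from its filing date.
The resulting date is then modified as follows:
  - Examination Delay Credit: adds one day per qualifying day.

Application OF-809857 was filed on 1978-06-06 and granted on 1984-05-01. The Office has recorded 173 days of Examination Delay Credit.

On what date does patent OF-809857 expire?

1997-10-21

(a) grant + 13 years → 1 May 1997.
(b) filing + 17 years → 6 June 1995.
Later of the two: 1 May 1997.
Examination Delay Credit: +173 days → 21 October 1997.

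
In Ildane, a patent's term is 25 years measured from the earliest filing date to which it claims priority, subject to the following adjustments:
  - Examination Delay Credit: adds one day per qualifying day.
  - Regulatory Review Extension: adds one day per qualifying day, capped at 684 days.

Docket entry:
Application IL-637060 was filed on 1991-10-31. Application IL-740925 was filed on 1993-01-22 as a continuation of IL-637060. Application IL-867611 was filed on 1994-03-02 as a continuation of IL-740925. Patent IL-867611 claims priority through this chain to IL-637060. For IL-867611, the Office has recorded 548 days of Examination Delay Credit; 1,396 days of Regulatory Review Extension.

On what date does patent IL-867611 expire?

Earliest priority filing: 31 October 1991.
Base term: 31 October 1991 + 25 years → 31 October 2016.
Examination Delay Credit: +548 days → 2 May 2018.
Regulatory Review Extension: 1396 days claimed exceeds the 684-day cap, so +684 days → 16 March 2020.

March 16, 2020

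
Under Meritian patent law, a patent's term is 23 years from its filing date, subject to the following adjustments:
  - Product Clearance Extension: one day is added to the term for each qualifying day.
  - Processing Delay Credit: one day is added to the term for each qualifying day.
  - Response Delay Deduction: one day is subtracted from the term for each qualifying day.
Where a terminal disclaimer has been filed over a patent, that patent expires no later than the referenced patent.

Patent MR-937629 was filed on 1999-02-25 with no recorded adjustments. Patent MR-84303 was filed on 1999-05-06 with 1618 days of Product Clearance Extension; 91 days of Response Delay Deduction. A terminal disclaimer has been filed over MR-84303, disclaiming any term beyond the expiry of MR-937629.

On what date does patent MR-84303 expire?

Natural term of MR-84303:
  Base: filing + 23 years → 6 May 2022.
  Product Clearance Extension: +1618 days → 10 October 2026.
  Response Delay Deduction: −91 days → 11 July 2026.
Expiry of referenced patent MR-937629:
  Base: filing + 23 years → 25 February 2022.
Terminal disclaimer: MR-84303 expires on the earlier of 11 July 2026 and 25 February 2022.

2022-02-25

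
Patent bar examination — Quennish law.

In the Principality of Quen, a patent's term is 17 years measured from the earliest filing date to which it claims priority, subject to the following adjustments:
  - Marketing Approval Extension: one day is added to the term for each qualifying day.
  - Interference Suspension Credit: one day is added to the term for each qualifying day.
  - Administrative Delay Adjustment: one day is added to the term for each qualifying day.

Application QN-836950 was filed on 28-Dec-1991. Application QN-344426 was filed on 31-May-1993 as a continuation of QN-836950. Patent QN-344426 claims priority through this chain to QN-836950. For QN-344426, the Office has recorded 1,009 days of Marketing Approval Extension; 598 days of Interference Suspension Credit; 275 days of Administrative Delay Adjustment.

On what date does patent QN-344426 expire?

2014-02-22

Earliest priority filing: 28 December 1991.
Base term: 28 December 1991 + 17 years → 28 December 2008.
Marketing Approval Extension: +1009 days → 3 October 2011.
Interference Suspension Credit: +598 days → 23 May 2013.
Administrative Delay Adjustment: +275 days → 22 February 2014.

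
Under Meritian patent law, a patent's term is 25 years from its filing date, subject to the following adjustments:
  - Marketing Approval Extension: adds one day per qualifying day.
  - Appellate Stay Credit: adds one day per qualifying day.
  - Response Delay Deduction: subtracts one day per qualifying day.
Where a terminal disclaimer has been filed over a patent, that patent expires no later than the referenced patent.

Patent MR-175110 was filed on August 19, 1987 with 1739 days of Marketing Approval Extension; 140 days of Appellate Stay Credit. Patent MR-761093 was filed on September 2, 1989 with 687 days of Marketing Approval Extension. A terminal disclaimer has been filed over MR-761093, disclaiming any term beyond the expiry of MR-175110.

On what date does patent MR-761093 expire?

2016-07-20

Natural term of MR-761093:
  Base: filing + 25 years → 2 September 2014.
  Marketing Approval Extension: +687 days → 20 July 2016.
Expiry of referenced patent MR-175110:
  Base: filing + 25 years → 19 August 2012.
  Marketing Approval Extension: +1739 days → 24 May 2017.
  Appellate Stay Credit: +140 days → 11 October 2017.
Terminal disclaimer: MR-761093 expires on the earlier of 20 July 2016 and 11 October 2017.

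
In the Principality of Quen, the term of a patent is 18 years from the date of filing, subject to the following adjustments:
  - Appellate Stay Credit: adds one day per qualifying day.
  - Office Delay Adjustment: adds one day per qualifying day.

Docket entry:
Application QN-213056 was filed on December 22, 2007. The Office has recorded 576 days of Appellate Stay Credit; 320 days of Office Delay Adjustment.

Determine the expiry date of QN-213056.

Base term: filing date + 18 years → 22 December 2025.
Appellate Stay Credit: +576 days → 21 July 2027.
Office Delay Adjustment: +320 days → 5 June 2028.

2028-06-05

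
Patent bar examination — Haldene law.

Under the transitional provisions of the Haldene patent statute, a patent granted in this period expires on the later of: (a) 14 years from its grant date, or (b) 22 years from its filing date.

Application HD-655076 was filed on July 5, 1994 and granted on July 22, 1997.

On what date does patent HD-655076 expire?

(a) grant + 14 years → 22 July 2011.
(b) filing + 22 years → 5 July 2016.
Later of the two: 5 July 2016.

July 5, 2016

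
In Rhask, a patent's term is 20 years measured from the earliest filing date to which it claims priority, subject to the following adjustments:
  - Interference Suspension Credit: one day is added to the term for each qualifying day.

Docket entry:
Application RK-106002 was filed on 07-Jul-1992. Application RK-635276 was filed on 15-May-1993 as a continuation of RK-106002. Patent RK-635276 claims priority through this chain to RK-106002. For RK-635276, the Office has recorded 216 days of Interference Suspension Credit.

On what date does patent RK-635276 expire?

2013-02-08

Earliest priority filing: 7 July 1992.
Base term: 7 July 1992 + 20 years → 7 July 2012.
Interference Suspension Credit: +216 days → 8 February 2013.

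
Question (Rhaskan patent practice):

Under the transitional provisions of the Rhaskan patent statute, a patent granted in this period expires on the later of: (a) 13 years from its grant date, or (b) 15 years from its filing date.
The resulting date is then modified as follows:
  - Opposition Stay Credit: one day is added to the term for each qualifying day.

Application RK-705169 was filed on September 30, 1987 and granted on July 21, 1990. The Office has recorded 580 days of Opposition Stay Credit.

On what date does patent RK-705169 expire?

(a) grant + 13 years → 21 July 2003.
(b) filing + 15 years → 30 September 2002.
Later of the two: 21 July 2003.
Opposition Stay Credit: +580 days → 20 February 2005.

February 20, 2005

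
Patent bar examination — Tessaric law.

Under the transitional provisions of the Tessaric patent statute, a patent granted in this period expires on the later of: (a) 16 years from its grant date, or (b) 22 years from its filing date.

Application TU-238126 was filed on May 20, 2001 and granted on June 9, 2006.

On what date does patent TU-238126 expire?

2023-05-20

(a) grant + 16 years → 9 June 2022.
(b) filing + 22 years → 20 May 2023.
Later of the two: 20 May 2023.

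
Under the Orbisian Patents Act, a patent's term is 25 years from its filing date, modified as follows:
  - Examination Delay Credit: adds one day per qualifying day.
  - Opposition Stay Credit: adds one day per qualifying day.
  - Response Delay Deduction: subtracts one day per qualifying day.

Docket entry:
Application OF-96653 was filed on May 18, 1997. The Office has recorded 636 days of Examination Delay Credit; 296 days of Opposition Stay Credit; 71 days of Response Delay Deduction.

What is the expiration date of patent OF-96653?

2024-09-25

Base term: filing date + 25 years → 18 May 2022.
Examination Delay Credit: +636 days → 13 February 2024.
Opposition Stay Credit: +296 days → 5 December 2024.
Response Delay Deduction: −71 days → 25 September 2024.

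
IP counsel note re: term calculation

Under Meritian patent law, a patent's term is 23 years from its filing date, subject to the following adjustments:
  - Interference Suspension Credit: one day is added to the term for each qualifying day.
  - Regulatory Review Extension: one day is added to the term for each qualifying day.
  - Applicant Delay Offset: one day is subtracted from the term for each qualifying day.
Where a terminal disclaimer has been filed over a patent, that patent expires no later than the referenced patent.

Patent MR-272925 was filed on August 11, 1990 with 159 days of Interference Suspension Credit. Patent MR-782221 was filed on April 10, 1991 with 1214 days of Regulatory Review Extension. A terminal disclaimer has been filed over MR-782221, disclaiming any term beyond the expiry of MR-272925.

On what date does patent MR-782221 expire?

January 17, 2014

Natural term of MR-782221:
  Base: filing + 23 years → 10 April 2014.
  Regulatory Review Extension: +1214 days → 6 August 2017.
Expiry of referenced patent MR-272925:
  Base: filing + 23 years → 11 August 2013.
  Interference Suspension Credit: +159 days → 17 January 2014.
Terminal disclaimer: MR-782221 expires on the earlier of 6 August 2017 and 17 January 2014.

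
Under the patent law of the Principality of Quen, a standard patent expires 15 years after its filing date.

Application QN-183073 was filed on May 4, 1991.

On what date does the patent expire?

Filing date + 15 years → 4 May 2006.

2006-05-04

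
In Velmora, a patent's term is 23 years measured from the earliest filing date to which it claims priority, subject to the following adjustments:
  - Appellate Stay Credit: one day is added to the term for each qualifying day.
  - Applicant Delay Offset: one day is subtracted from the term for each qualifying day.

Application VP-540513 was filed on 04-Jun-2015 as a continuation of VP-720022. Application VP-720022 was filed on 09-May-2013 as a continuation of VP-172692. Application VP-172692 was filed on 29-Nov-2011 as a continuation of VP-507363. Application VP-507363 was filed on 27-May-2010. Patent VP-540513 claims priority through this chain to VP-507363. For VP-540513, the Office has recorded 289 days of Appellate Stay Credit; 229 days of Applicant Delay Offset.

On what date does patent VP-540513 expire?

Earliest priority filing: 27 May 2010.
Base term: 27 May 2010 + 23 years → 27 May 2033.
Appellate Stay Credit: +289 days → 12 March 2034.
Applicant Delay Offset: −229 days → 26 July 2033.

July 26, 2033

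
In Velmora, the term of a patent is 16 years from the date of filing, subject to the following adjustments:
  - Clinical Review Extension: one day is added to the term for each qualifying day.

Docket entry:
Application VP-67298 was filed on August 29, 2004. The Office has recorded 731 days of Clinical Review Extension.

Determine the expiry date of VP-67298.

Base term: filing date + 16 years → 29 August 2020.
Clinical Review Extension: +731 days → 30 August 2022.

August 30, 2022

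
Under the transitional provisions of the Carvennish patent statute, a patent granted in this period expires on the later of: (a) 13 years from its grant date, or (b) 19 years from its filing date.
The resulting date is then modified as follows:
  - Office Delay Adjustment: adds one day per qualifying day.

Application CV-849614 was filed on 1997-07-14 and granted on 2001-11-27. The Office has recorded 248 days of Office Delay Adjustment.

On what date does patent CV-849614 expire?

(a) grant + 13 years → 27 November 2014.
(b) filing + 19 years → 14 July 2016.
Later of the two: 14 July 2016.
Office Delay Adjustment: +248 days → 19 March 2017.

March 19, 2017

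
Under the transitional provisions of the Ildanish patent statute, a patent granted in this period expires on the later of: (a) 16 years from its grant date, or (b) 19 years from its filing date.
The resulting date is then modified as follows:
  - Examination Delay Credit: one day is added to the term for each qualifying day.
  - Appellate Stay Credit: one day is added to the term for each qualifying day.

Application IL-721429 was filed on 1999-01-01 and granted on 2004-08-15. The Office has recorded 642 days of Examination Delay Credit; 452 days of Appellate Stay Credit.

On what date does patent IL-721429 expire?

August 14, 2023

(a) grant + 16 years → 15 August 2020.
(b) filing + 19 years → 1 January 2018.
Later of the two: 15 August 2020.
Examination Delay Credit: +642 days → 19 May 2022.
Appellate Stay Credit: +452 days → 14 August 2023.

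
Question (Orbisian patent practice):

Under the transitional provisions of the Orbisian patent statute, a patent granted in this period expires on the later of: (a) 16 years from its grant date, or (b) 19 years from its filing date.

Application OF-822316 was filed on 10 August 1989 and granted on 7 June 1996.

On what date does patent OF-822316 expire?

(a) grant + 16 years → 7 June 2012.
(b) filing + 19 years → 10 August 2008.
Later of the two: 7 June 2012.

June 7, 2012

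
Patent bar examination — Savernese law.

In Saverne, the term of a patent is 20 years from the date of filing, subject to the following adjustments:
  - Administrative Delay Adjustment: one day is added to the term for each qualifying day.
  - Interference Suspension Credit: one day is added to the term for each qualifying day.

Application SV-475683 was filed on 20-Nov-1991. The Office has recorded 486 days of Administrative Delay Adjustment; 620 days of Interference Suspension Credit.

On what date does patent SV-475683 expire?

Base term: filing date + 20 years → 20 November 2011.
Administrative Delay Adjustment: +486 days → 20 March 2013.
Interference Suspension Credit: +620 days → 30 November 2014.

2014-11-30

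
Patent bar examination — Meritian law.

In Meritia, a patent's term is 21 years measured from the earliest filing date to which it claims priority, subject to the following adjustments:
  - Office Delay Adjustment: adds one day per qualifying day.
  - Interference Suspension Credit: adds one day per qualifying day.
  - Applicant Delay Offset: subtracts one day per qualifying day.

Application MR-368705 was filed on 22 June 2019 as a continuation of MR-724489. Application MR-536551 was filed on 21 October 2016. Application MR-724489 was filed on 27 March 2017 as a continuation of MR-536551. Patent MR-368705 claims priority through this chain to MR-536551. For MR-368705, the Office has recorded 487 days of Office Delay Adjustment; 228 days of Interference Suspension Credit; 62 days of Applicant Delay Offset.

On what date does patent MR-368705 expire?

Earliest priority filing: 21 October 2016.
Base term: 21 October 2016 + 21 years → 21 October 2037.
Office Delay Adjustment: +487 days → 20 February 2039.
Interference Suspension Credit: +228 days → 6 October 2039.
Applicant Delay Offset: −62 days → 5 August 2039.

August 5, 2039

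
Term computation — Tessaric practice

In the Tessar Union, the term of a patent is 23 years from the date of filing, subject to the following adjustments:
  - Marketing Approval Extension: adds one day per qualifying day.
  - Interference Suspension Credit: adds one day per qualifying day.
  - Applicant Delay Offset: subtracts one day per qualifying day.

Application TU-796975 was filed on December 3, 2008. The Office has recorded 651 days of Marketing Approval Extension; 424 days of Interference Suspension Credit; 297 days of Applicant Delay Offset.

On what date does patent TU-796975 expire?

2034-01-19

Base term: filing date + 23 years → 3 December 2031.
Marketing Approval Extension: +651 days → 14 September 2033.
Interference Suspension Credit: +424 days → 12 November 2034.
Applicant Delay Offset: −297 days → 19 January 2034.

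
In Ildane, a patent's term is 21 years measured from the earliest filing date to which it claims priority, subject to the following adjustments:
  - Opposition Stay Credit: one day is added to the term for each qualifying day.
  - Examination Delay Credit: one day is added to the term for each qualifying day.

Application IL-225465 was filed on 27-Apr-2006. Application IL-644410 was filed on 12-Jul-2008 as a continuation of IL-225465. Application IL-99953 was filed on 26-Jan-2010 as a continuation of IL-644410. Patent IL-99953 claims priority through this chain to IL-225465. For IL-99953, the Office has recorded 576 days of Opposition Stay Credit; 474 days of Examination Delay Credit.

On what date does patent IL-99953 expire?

Earliest priority filing: 27 April 2006.
Base term: 27 April 2006 + 21 years → 27 April 2027.
Opposition Stay Credit: +576 days → 23 November 2028.
Examination Delay Credit: +474 days → 12 March 2030.

2030-03-12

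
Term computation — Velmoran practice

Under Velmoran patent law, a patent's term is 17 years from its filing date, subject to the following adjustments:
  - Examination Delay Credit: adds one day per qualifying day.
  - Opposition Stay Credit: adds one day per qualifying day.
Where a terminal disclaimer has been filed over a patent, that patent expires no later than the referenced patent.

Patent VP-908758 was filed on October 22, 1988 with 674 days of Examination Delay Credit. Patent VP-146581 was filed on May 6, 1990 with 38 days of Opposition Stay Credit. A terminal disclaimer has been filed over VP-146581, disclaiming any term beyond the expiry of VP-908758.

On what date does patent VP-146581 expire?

Natural term of VP-146581:
  Base: filing + 17 years → 6 May 2007.
  Opposition Stay Credit: +38 days → 13 June 2007.
Expiry of referenced patent VP-908758:
  Base: filing + 17 years → 22 October 2005.
  Examination Delay Credit: +674 days → 27 August 2007.
Terminal disclaimer: VP-146581 expires on the earlier of 13 June 2007 and 27 August 2007.

2007-06-13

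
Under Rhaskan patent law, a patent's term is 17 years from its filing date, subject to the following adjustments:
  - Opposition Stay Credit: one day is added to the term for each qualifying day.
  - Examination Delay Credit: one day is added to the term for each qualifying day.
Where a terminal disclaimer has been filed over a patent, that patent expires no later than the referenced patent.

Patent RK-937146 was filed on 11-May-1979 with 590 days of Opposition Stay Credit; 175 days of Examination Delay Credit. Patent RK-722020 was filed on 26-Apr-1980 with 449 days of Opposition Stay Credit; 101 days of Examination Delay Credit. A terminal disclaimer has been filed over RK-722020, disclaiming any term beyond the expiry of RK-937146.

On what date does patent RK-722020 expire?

June 15, 1998

Natural term of RK-722020:
  Base: filing + 17 years → 26 April 1997.
  Opposition Stay Credit: +449 days → 19 July 1998.
  Examination Delay Credit: +101 days → 28 October 1998.
Expiry of referenced patent RK-937146:
  Base: filing + 17 years → 11 May 1996.
  Opposition Stay Credit: +590 days → 22 December 1997.
  Examination Delay Credit: +175 days → 15 June 1998.
Terminal disclaimer: RK-722020 expires on the earlier of 28 October 1998 and 15 June 1998.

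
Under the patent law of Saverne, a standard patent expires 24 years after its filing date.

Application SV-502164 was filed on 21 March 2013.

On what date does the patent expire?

March 21, 2037

Filing date + 24 years → 21 March 2037.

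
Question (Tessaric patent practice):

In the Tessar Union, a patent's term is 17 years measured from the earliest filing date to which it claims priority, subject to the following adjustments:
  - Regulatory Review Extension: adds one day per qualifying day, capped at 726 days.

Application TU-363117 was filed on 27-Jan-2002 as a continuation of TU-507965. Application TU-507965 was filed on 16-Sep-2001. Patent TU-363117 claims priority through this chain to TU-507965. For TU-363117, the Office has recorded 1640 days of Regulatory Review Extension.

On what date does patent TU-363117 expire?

Earliest priority filing: 16 September 2001.
Base term: 16 September 2001 + 17 years → 16 September 2018.
Regulatory Review Extension: 1640 days claimed exceeds the 726-day cap, so +726 days → 11 September 2020.

September 11, 2020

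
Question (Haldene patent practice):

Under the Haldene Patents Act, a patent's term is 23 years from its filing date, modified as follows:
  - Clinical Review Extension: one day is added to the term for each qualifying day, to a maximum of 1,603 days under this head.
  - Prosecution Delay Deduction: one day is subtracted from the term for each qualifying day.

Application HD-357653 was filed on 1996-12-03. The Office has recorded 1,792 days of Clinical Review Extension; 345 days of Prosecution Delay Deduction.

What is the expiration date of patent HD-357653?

May 14, 2023

Base term: filing date + 23 years → 3 December 2019.
Clinical Review Extension: 1792 days claimed exceeds the 1603-day cap, so +1603 days → 23 April 2024.
Prosecution Delay Deduction: −345 days → 14 May 2023.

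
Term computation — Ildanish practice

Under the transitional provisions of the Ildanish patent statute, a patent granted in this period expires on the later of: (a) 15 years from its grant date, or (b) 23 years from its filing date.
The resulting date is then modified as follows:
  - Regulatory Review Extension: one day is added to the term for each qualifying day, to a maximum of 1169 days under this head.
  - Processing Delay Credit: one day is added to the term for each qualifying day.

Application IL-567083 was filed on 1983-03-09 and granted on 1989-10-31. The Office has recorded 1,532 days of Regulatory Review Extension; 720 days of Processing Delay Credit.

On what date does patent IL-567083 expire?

(a) grant + 15 years → 31 October 2004.
(b) filing + 23 years → 9 March 2006.
Later of the two: 9 March 2006.
Regulatory Review Extension: 1532 days claimed exceeds the 1169-day cap, so +1169 days → 21 May 2009.
Processing Delay Credit: +720 days → 11 May 2011.

May 11, 2011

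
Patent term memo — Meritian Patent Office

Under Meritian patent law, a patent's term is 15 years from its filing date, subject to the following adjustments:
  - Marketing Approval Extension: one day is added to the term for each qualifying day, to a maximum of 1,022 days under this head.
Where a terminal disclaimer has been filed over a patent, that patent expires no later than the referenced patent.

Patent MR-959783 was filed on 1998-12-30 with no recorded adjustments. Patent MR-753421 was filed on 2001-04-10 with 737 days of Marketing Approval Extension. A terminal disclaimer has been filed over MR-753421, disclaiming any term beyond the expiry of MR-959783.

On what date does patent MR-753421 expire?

December 30, 2013

Natural term of MR-753421:
  Base: filing + 15 years → 10 April 2016.
  Marketing Approval Extension: 737 days (within the 1022-day cap) → +737 days → 17 April 2018.
Expiry of referenced patent MR-959783:
  Base: filing + 15 years → 30 December 2013.
Terminal disclaimer: MR-753421 expires on the earlier of 17 April 2018 and 30 December 2013.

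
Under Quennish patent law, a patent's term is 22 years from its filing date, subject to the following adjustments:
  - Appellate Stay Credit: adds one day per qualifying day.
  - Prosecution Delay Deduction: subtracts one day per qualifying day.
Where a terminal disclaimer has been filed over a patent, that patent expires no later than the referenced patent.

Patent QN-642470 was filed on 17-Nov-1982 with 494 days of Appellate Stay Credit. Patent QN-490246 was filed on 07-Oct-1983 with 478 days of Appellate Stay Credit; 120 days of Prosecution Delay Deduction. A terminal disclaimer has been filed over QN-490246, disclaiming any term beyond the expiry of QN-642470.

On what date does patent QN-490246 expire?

Natural term of QN-490246:
  Base: filing + 22 years → 7 October 2005.
  Appellate Stay Credit: +478 days → 28 January 2007.
  Prosecution Delay Deduction: −120 days → 30 September 2006.
Expiry of referenced patent QN-642470:
  Base: filing + 22 years → 17 November 2004.
  Appellate Stay Credit: +494 days → 26 March 2006.
Terminal disclaimer: QN-490246 expires on the earlier of 30 September 2006 and 26 March 2006.

2006-03-26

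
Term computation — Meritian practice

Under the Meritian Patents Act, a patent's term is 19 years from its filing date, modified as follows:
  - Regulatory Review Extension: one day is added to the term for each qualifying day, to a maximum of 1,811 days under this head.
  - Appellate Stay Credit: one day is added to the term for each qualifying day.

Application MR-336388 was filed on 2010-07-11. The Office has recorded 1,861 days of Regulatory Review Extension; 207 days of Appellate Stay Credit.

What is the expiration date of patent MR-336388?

2035-01-19

Base term: filing date + 19 years → 11 July 2029.
Regulatory Review Extension: 1861 days claimed exceeds the 1811-day cap, so +1811 days → 26 June 2034.
Appellate Stay Credit: +207 days → 19 January 2035.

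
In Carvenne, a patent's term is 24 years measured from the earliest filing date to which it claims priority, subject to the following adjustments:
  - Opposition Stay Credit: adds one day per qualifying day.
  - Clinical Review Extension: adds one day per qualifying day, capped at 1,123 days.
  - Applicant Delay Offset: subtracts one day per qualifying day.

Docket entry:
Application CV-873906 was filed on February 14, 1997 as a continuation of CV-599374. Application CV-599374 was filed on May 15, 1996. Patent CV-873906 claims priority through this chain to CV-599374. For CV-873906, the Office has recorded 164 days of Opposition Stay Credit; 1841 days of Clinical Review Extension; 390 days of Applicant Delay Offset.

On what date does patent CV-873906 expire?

Earliest priority filing: 15 May 1996.
Base term: 15 May 1996 + 24 years → 15 May 2020.
Opposition Stay Credit: +164 days → 26 October 2020.
Clinical Review Extension: 1841 days claimed exceeds the 1123-day cap, so +1123 days → 23 November 2023.
Applicant Delay Offset: −390 days → 29 October 2022.

2022-10-29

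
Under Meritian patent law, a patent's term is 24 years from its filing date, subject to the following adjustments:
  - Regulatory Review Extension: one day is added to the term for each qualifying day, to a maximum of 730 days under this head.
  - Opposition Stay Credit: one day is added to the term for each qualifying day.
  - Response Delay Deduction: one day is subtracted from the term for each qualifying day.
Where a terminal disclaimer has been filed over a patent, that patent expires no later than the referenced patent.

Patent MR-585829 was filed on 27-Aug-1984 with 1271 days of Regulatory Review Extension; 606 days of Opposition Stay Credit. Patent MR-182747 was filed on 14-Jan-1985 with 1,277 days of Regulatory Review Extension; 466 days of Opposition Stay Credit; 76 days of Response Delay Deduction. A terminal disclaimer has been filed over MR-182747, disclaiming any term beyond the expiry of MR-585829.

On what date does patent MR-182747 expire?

2012-02-08

Natural term of MR-182747:
  Base: filing + 24 years → 14 January 2009.
  Regulatory Review Extension: 1277 days claimed exceeds the 730-day cap, so +730 days → 14 January 2011.
  Opposition Stay Credit: +466 days → 24 April 2012.
  Response Delay Deduction: −76 days → 8 February 2012.
Expiry of referenced patent MR-585829:
  Base: filing + 24 years → 27 August 2008.
  Regulatory Review Extension: 1271 days claimed exceeds the 730-day cap, so +730 days → 27 August 2010.
  Opposition Stay Credit: +606 days → 24 April 2012.
Terminal disclaimer: MR-182747 expires on the earlier of 8 February 2012 and 24 April 2012.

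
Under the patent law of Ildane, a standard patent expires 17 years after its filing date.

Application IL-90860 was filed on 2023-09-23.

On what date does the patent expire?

2040-09-23

Filing date + 17 years → 23 September 2040.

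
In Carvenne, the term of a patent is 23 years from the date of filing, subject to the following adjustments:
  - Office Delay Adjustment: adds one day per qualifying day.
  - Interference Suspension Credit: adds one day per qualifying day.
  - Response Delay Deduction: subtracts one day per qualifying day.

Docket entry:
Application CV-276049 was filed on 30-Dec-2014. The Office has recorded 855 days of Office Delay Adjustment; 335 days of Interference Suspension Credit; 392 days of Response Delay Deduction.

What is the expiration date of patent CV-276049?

Base term: filing date + 23 years → 30 December 2037.
Office Delay Adjustment: +855 days → 3 May 2040.
Interference Suspension Credit: +335 days → 3 April 2041.
Response Delay Deduction: −392 days → 7 March 2040.

2040-03-07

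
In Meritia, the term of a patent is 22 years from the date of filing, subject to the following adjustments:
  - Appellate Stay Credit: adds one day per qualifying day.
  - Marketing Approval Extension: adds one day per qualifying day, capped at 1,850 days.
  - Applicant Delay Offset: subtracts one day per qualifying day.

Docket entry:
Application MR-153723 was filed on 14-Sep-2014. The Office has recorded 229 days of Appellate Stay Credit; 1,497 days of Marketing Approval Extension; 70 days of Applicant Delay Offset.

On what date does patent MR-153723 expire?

March 28, 2041

Base term: filing date + 22 years → 14 September 2036.
Appellate Stay Credit: +229 days → 1 May 2037.
Marketing Approval Extension: 1497 days (within the 1850-day cap) → +1497 days → 6 June 2041.
Applicant Delay Offset: −70 days → 28 March 2041.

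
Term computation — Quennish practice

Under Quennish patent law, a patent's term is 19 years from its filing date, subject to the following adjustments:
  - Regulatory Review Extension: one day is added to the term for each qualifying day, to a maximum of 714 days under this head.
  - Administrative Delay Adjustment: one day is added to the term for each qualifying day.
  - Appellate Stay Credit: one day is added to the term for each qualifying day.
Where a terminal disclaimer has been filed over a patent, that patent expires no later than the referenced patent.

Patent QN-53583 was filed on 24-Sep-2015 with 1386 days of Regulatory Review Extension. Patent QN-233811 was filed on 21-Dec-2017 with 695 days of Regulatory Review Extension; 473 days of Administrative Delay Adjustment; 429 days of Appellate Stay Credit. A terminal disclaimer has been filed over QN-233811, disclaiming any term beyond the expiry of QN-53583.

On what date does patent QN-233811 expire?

September 7, 2036

Natural term of QN-233811:
  Base: filing + 19 years → 21 December 2036.
  Regulatory Review Extension: 695 days (within the 714-day cap) → +695 days → 16 November 2038.
  Administrative Delay Adjustment: +473 days → 3 March 2040.
  Appellate Stay Credit: +429 days → 6 May 2041.
Expiry of referenced patent QN-53583:
  Base: filing + 19 years → 24 September 2034.
  Regulatory Review Extension: 1386 days claimed exceeds the 714-day cap, so +714 days → 7 September 2036.
Terminal disclaimer: QN-233811 expires on the earlier of 6 May 2041 and 7 September 2036.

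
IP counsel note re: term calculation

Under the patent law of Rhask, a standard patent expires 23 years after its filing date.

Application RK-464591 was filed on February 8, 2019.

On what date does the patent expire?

Filing date + 23 years → 8 February 2042.

February 8, 2042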